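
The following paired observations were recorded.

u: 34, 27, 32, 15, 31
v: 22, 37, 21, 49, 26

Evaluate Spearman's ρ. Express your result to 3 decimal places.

Rank u: 5, 2, 4, 1, 3
Rank v: 2, 4, 1, 5, 3
d = rank(u) − rank(v): 3, -2, 3, -4, 0; Σd² = 38
ρ = 1 − 6Σd² / [n(n²−1)] = 1 − 6×38 / (5×24) = 1 − 228/120 ≈ -0.900

-0.900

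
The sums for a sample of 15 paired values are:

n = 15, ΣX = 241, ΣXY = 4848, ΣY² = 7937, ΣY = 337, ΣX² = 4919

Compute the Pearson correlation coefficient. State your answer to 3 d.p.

-0.915

r = (nΣXY − ΣXΣY) / √[(nΣX² − (ΣX)²)(nΣY² − (ΣY)²)]
Numerator: 15×4848 − 241×337 = -8497
Denominator: √[(73785 − 58081)(119055 − 113569)] = √[15704 × 5486] = 9281.8179
r = -8497 / 9281.8179 ≈ -0.915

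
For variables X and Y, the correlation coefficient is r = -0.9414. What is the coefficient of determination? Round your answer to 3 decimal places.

r² = (-0.9414)² = 0.886

0.886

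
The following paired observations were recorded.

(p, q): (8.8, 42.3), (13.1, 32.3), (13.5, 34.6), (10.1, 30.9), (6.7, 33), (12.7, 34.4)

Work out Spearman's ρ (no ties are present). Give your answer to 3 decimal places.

Rank p: 2, 5, 6, 3, 1, 4
Rank q: 6, 2, 5, 1, 3, 4
d = rank(p) − rank(q): -4, 3, 1, 2, -2, 0; Σd² = 34
ρ = 1 − 6Σd² / [n(n²−1)] = 1 − 6×34 / (6×35) = 1 − 204/210 ≈ 0.029

0.029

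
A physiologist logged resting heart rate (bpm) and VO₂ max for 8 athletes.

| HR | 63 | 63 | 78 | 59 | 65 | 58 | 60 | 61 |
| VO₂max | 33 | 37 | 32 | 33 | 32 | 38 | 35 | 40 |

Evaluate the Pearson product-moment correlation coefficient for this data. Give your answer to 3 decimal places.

-0.506

n = 8, Σx = 507, Σy = 280, Σx² = 32413, Σy² = 9864, Σxy = 17677
nΣxy − ΣxΣy = 141416 − 141960 = -544
nΣx² − (Σx)² = 259304 − 257049 = 2255; nΣy² − (Σy)² = 78912 − 78400 = 512
r = -544 / √(2255 × 512) = -544 / 1074.5045 ≈ -0.506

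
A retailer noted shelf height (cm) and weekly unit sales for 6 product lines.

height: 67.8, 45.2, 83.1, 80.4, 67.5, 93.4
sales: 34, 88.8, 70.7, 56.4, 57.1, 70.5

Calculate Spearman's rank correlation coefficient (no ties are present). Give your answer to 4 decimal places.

-0.0857

Rank height: 3, 1, 5, 4, 2, 6
Rank sales: 1, 6, 5, 2, 3, 4
d = rank(height) − rank(sales): 2, -5, 0, 2, -1, 2; Σd² = 38
ρ = 1 − 6Σd² / [n(n²−1)] = 1 − 6×38 / (6×35) = 1 − 228/210 ≈ -0.0857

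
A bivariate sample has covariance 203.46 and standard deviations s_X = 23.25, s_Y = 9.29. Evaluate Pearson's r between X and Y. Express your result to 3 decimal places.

0.942

r = Cov(X,Y) / (s_X · s_Y) = 203.46 / (23.25 × 9.29)
  = 203.46 / 215.9925 ≈ 0.942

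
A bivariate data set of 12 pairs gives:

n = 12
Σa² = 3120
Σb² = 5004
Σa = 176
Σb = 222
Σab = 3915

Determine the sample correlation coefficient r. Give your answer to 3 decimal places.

r = (nΣab − ΣaΣb) / √[(nΣa² − (Σa)²)(nΣb² − (Σb)²)]
Numerator: 12×3915 − 176×222 = 7908
Denominator: √[(37440 − 30976)(60048 − 49284)] = √[6464 × 10764] = 8341.3725
r = 7908 / 8341.3725 ≈ 0.948

0.948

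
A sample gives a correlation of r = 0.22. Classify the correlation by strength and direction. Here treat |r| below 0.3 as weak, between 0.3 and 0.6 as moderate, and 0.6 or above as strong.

r = 0.22 > 0 so the relationship is positive.
|r| = 0.22, which falls in the weak range.

weak positive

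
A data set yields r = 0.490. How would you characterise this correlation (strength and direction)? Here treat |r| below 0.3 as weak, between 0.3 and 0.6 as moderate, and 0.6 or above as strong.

moderate positive

r = 0.490 > 0 so the relationship is positive.
|r| = 0.490, which falls in the moderate range.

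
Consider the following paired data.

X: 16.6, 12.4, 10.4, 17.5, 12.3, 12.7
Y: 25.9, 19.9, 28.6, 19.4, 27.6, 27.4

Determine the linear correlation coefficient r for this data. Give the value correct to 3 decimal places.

n = 6, ΣX = 81.9, ΣY = 148.8, ΣX² = 1156.31, ΣY² = 3773.66, ΣXY = 2001.1
nΣXY − ΣXΣY = 12006.6 − 12186.72 = -180.12
nΣX² − (ΣX)² = 6937.86 − 6707.61 = 230.25; nΣY² − (ΣY)² = 22641.96 − 22141.44 = 500.52
r = -180.12 / √(230.25 × 500.52) = -180.12 / 339.4771 ≈ -0.531

-0.531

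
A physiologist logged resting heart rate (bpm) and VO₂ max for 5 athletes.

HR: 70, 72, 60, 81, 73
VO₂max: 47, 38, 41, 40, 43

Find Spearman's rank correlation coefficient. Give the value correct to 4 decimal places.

-0.3000

Rank HR: 2, 3, 1, 5, 4
Rank VO₂max: 5, 1, 3, 2, 4
d = rank(HR) − rank(VO₂max): -3, 2, -2, 3, 0; Σd² = 26
ρ = 1 − 6Σd² / [n(n²−1)] = 1 − 6×26 / (5×24) = 1 − 156/120 ≈ -0.3000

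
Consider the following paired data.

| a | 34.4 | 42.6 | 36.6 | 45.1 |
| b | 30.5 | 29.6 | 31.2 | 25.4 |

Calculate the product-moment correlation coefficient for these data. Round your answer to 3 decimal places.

n = 4, Σa = 158.7, Σb = 116.7, Σa² = 6371.69, Σb² = 3425.01, Σab = 4597.62
nΣab − ΣaΣb = 18390.48 − 18520.29 = -129.81
nΣa² − (Σa)² = 25486.76 − 25185.69 = 301.07; nΣb² − (Σb)² = 13700.04 − 13618.89 = 81.15
r = -129.81 / √(301.07 × 81.15) = -129.81 / 156.3068 ≈ -0.830

-0.830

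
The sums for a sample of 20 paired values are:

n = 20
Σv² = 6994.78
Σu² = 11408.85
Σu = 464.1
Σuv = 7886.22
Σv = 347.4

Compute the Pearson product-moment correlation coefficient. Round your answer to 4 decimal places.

-0.2236

r = (nΣuv − ΣuΣv) / √[(nΣu² − (Σu)²)(nΣv² − (Σv)²)]
Numerator: 20×7886.22 − 464.1×347.4 = -3503.94
Denominator: √[(228177 − 215388.81)(139895.6 − 120686.76)] = √[12788.19 × 19208.84] = 15673.1074
r = -3503.94 / 15673.1074 ≈ -0.2236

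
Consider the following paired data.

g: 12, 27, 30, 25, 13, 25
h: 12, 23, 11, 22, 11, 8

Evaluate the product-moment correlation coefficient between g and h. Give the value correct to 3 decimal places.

n = 6, Σg = 132, Σh = 87, Σg² = 3192, Σh² = 1463, Σgh = 1988
nΣgh − ΣgΣh = 11928 − 11484 = 444
nΣg² − (Σg)² = 19152 − 17424 = 1728; nΣh² − (Σh)² = 8778 − 7569 = 1209
r = 444 / √(1728 × 1209) = 444 / 1445.3899 ≈ 0.307

0.307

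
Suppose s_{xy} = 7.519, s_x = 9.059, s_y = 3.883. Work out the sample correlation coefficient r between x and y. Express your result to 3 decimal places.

r = Cov(x,y) / (s_x · s_y) = 7.519 / (9.059 × 3.883)
  = 7.519 / 35.1761 ≈ 0.214

0.214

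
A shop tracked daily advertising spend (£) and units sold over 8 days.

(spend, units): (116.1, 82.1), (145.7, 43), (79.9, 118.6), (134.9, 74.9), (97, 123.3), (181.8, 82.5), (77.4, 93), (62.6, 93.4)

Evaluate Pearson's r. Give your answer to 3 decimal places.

n = 8, Σx = 895.4, Σy = 710.8, Σx² = 111659.48, Σy² = 67647.08, Σxy = 75380.7
nΣxy − ΣxΣy = 603045.6 − 636450.32 = -33404.72
nΣx² − (Σx)² = 893275.84 − 801741.16 = 91534.68; nΣy² − (Σy)² = 541176.64 − 505236.64 = 35940
r = -33404.72 / √(91534.68 × 35940) = -33404.72 / 57356.3981 ≈ -0.582

-0.582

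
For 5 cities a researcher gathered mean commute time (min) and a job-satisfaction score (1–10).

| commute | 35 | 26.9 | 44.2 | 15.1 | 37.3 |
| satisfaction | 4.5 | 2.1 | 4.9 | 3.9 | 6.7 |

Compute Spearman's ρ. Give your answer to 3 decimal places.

Rank commute: 3, 2, 5, 1, 4
Rank satisfaction: 3, 1, 4, 2, 5
d = rank(commute) − rank(satisfaction): 0, 1, 1, -1, -1; Σd² = 4
ρ = 1 − 6Σd² / [n(n²−1)] = 1 − 6×4 / (5×24) = 1 − 24/120 ≈ 0.800

0.800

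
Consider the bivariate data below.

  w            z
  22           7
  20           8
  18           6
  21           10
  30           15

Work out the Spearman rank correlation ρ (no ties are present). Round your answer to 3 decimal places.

Rank w: 4, 2, 1, 3, 5
Rank z: 2, 3, 1, 4, 5
d = rank(w) − rank(z): 2, -1, 0, -1, 0; Σd² = 6
ρ = 1 − 6Σd² / [n(n²−1)] = 1 − 6×6 / (5×24) = 1 − 36/120 ≈ 0.700

0.700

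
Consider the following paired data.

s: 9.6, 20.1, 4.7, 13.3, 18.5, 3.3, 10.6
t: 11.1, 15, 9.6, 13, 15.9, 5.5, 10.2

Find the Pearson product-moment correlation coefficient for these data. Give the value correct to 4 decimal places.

n = 7, Σs = 80.1, Σt = 80.3, Σs² = 1160.65, Σt² = 996.47, Σst = 1046.5
nΣst − ΣsΣt = 7325.5 − 6432.03 = 893.47
nΣs² − (Σs)² = 8124.55 − 6416.01 = 1708.54; nΣt² − (Σt)² = 6975.29 − 6448.09 = 527.2
r = 893.47 / √(1708.54 × 527.2) = 893.47 / 949.0744 ≈ 0.9414

0.9414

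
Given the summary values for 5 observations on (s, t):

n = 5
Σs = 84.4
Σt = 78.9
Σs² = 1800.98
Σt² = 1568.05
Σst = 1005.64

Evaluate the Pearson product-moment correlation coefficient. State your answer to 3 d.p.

r = (nΣst − ΣsΣt) / √[(nΣs² − (Σs)²)(nΣt² − (Σt)²)]
Numerator: 5×1005.64 − 84.4×78.9 = -1630.96
Denominator: √[(9004.9 − 7123.36)(7840.25 − 6225.21)] = √[1881.54 × 1615.04] = 1743.2046
r = -1630.96 / 1743.2046 ≈ -0.936

-0.936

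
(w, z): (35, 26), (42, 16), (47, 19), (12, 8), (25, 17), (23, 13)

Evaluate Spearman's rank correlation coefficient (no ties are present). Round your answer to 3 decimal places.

Rank w: 4, 5, 6, 1, 3, 2
Rank z: 6, 3, 5, 1, 4, 2
d = rank(w) − rank(z): -2, 2, 1, 0, -1, 0; Σd² = 10
ρ = 1 − 6Σd² / [n(n²−1)] = 1 − 6×10 / (6×35) = 1 − 60/210 ≈ 0.714

0.714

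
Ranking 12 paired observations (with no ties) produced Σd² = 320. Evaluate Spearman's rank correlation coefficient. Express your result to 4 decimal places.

-0.1189

ρ = 1 − 6Σd² / [n(n²−1)] = 1 − 6×320 / (12×143)
  = 1 − 1920/1716 = 1 − 1.11888 ≈ -0.1189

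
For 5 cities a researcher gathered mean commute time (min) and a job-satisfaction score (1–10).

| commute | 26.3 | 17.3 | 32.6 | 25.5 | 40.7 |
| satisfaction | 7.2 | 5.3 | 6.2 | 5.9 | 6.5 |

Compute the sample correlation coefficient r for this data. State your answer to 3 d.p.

0.505

n = 5, Σx = 142.4, Σy = 31.1, Σx² = 4360.48, Σy² = 195.43, Σxy = 898.17
nΣxy − ΣxΣy = 4490.85 − 4428.64 = 62.21
nΣx² − (Σx)² = 21802.4 − 20277.76 = 1524.64; nΣy² − (Σy)² = 977.15 − 967.21 = 9.94
r = 62.21 / √(1524.64 × 9.94) = 62.21 / 123.1053 ≈ 0.505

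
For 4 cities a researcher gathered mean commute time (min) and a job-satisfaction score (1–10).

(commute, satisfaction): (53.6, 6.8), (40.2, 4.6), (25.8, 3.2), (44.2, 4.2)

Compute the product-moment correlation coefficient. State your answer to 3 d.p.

n = 4, Σx = 163.8, Σy = 18.8, Σx² = 7108.28, Σy² = 95.28, Σxy = 817.6
nΣxy − ΣxΣy = 3270.4 − 3079.44 = 190.96
nΣx² − (Σx)² = 28433.12 − 26830.44 = 1602.68; nΣy² − (Σy)² = 381.12 − 353.44 = 27.68
r = 190.96 / √(1602.68 × 27.68) = 190.96 / 210.6233 ≈ 0.907

0.907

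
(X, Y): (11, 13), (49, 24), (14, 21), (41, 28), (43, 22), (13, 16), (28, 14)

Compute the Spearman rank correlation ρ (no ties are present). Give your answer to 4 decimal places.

Rank X: 1, 7, 3, 5, 6, 2, 4
Rank Y: 1, 6, 4, 7, 5, 3, 2
d = rank(X) − rank(Y): 0, 1, -1, -2, 1, -1, 2; Σd² = 12
ρ = 1 − 6Σd² / [n(n²−1)] = 1 − 6×12 / (7×48) = 1 − 72/336 ≈ 0.7857

0.7857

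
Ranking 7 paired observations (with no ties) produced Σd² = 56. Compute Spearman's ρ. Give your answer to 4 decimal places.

0.0000

ρ = 1 − 6Σd² / [n(n²−1)] = 1 − 6×56 / (7×48)
  = 1 − 336/336 = 1 − 1.00000 ≈ 0.0000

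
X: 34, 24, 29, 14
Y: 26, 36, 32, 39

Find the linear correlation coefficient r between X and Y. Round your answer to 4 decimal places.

n = 4, ΣX = 101, ΣY = 133, ΣX² = 2769, ΣY² = 4517, ΣXY = 3222
nΣXY − ΣXΣY = 12888 − 13433 = -545
nΣX² − (ΣX)² = 11076 − 10201 = 875; nΣY² − (ΣY)² = 18068 − 17689 = 379
r = -545 / √(875 × 379) = -545 / 575.8689 ≈ -0.9464

-0.9464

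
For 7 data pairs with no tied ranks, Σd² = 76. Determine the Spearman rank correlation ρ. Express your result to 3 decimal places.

ρ = 1 − 6Σd² / [n(n²−1)] = 1 − 6×76 / (7×48)
  = 1 − 456/336 = 1 − 1.3571 ≈ -0.357

-0.357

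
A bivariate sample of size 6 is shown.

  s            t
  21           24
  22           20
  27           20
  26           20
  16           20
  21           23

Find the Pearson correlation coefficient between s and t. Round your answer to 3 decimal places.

-0.224

n = 6, Σs = 133, Σt = 127, Σs² = 3027, Σt² = 2705, Σst = 2807
nΣst − ΣsΣt = 16842 − 16891 = -49
nΣs² − (Σs)² = 18162 − 17689 = 473; nΣt² − (Σt)² = 16230 − 16129 = 101
r = -49 / √(473 × 101) = -49 / 218.5704 ≈ -0.224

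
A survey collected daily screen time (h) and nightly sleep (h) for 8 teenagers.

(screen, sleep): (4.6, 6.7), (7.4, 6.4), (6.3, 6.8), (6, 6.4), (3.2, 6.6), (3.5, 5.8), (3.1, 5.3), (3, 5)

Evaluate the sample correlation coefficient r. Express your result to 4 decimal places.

n = 8, Σx = 37.1, Σy = 49, Σx² = 192.71, Σy² = 303.34, Σxy = 232.27
nΣxy − ΣxΣy = 1858.16 − 1817.9 = 40.26
nΣx² − (Σx)² = 1541.68 − 1376.41 = 165.27; nΣy² − (Σy)² = 2426.72 − 2401 = 25.72
r = 40.26 / √(165.27 × 25.72) = 40.26 / 65.1977 ≈ 0.6175

0.6175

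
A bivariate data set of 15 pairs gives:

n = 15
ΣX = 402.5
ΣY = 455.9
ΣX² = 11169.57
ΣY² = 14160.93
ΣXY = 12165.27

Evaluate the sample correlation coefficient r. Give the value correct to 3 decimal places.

-0.203

r = (nΣXY − ΣXΣY) / √[(nΣX² − (ΣX)²)(nΣY² − (ΣY)²)]
Numerator: 15×12165.27 − 402.5×455.9 = -1020.7
Denominator: √[(167543.55 − 162006.25)(212413.95 − 207844.81)] = √[5537.3 × 4569.14] = 5029.9800
r = -1020.7 / 5029.9800 ≈ -0.203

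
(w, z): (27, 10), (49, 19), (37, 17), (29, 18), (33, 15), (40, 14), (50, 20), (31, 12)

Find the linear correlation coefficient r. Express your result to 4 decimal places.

n = 8, Σw = 296, Σz = 125, Σw² = 11490, Σz² = 2039, Σwz = 4779
nΣwz − ΣwΣz = 38232 − 37000 = 1232
nΣw² − (Σw)² = 91920 − 87616 = 4304; nΣz² − (Σz)² = 16312 − 15625 = 687
r = 1232 / √(4304 × 687) = 1232 / 1719.5488 ≈ 0.7165

0.7165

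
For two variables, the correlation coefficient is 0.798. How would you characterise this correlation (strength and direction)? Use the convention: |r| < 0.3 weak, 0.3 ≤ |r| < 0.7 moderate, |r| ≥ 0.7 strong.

r = 0.798 > 0 so the relationship is positive.
|r| = 0.798, which falls in the strong range.

strong positive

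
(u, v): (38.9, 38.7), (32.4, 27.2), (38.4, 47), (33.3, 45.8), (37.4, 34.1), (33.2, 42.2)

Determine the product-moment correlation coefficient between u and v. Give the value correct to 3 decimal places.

n = 6, Σu = 213.6, Σv = 235, Σu² = 7647.42, Σv² = 9487.82, Σuv = 8393.03
nΣuv − ΣuΣv = 50358.18 − 50196 = 162.18
nΣu² − (Σu)² = 45884.52 − 45624.96 = 259.56; nΣv² − (Σv)² = 56926.92 − 55225 = 1701.92
r = 162.18 / √(259.56 × 1701.92) = 162.18 / 664.6430 ≈ 0.244

0.244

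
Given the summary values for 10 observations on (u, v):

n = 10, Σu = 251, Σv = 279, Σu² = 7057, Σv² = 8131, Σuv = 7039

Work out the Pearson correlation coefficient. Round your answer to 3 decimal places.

r = (nΣuv − ΣuΣv) / √[(nΣu² − (Σu)²)(nΣv² − (Σv)²)]
Numerator: 10×7039 − 251×279 = 361
Denominator: √[(70570 − 63001)(81310 − 77841)] = √[7569 × 3469] = 5124.1449
r = 361 / 5124.1449 ≈ 0.070

0.070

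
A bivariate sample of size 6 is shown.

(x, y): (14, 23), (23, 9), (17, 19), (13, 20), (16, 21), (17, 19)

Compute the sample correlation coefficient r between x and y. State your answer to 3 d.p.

-0.923

n = 6, Σx = 100, Σy = 111, Σx² = 1728, Σy² = 2173, Σxy = 1771
nΣxy − ΣxΣy = 10626 − 11100 = -474
nΣx² − (Σx)² = 10368 − 10000 = 368; nΣy² − (Σy)² = 13038 − 12321 = 717
r = -474 / √(368 × 717) = -474 / 513.6692 ≈ -0.923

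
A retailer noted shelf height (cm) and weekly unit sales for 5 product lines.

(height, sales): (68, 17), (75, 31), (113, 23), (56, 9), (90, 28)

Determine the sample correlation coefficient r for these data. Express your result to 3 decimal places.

n = 5, Σx = 402, Σy = 108, Σx² = 34254, Σy² = 2644, Σxy = 9104
nΣxy − ΣxΣy = 45520 − 43416 = 2104
nΣx² − (Σx)² = 171270 − 161604 = 9666; nΣy² − (Σy)² = 13220 − 11664 = 1556
r = 2104 / √(9666 × 1556) = 2104 / 3878.1820 ≈ 0.543

0.543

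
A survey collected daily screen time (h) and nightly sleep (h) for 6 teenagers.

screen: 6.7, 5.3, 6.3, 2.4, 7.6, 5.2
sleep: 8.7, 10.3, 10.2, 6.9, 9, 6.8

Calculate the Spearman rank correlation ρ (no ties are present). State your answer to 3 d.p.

0.429

Rank screen: 5, 3, 4, 1, 6, 2
Rank sleep: 3, 6, 5, 2, 4, 1
d = rank(screen) − rank(sleep): 2, -3, -1, -1, 2, 1; Σd² = 20
ρ = 1 − 6Σd² / [n(n²−1)] = 1 − 6×20 / (6×35) = 1 − 120/210 ≈ 0.429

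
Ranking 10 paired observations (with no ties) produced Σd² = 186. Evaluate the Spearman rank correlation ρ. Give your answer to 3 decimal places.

-0.127

ρ = 1 − 6Σd² / [n(n²−1)] = 1 − 6×186 / (10×99)
  = 1 − 1116/990 = 1 − 1.1273 ≈ -0.127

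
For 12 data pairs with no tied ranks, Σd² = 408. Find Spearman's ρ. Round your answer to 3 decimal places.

ρ = 1 − 6Σd² / [n(n²−1)] = 1 − 6×408 / (12×143)
  = 1 − 2448/1716 = 1 − 1.4266 ≈ -0.427

-0.427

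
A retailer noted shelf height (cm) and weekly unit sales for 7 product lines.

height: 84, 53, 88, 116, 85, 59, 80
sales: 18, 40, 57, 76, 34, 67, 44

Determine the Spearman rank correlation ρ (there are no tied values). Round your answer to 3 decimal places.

0.286

Rank height: 4, 1, 6, 7, 5, 2, 3
Rank sales: 1, 3, 5, 7, 2, 6, 4
d = rank(height) − rank(sales): 3, -2, 1, 0, 3, -4, -1; Σd² = 40
ρ = 1 − 6Σd² / [n(n²−1)] = 1 − 6×40 / (7×48) = 1 − 240/336 ≈ 0.286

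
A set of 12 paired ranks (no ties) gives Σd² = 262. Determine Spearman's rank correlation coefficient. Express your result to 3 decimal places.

ρ = 1 − 6Σd² / [n(n²−1)] = 1 − 6×262 / (12×143)
  = 1 − 1572/1716 = 1 − 0.9161 ≈ 0.084

0.084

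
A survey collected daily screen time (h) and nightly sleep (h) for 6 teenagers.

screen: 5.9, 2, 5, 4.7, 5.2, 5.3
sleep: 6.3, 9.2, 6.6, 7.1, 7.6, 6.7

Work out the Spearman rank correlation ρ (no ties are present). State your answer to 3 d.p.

Rank screen: 6, 1, 3, 2, 4, 5
Rank sleep: 1, 6, 2, 4, 5, 3
d = rank(screen) − rank(sleep): 5, -5, 1, -2, -1, 2; Σd² = 60
ρ = 1 − 6Σd² / [n(n²−1)] = 1 − 6×60 / (6×35) = 1 − 360/210 ≈ -0.714

-0.714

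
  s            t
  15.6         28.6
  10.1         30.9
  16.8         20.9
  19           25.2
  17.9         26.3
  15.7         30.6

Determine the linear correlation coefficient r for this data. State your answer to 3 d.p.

-0.617

n = 6, Σs = 95.1, Σt = 162.5, Σs² = 1555.51, Σt² = 4472.67, Σst = 2539.36
nΣst − ΣsΣt = 15236.16 − 15453.75 = -217.59
nΣs² − (Σs)² = 9333.06 − 9044.01 = 289.05; nΣt² − (Σt)² = 26836.02 − 26406.25 = 429.77
r = -217.59 / √(289.05 × 429.77) = -217.59 / 352.4557 ≈ -0.617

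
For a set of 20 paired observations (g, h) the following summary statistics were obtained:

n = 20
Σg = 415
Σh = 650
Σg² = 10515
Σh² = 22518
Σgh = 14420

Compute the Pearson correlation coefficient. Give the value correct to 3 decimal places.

0.573

r = (nΣgh − ΣgΣh) / √[(nΣg² − (Σg)²)(nΣh² − (Σh)²)]
Numerator: 20×14420 − 415×650 = 18650
Denominator: √[(210300 − 172225)(450360 − 422500)] = √[38075 × 27860] = 32569.4566
r = 18650 / 32569.4566 ≈ 0.573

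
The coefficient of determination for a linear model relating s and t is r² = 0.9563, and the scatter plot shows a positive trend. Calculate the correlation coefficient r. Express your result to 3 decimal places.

0.978

|r| = √0.9563 = 0.978
The association is positive, so r = 0.978.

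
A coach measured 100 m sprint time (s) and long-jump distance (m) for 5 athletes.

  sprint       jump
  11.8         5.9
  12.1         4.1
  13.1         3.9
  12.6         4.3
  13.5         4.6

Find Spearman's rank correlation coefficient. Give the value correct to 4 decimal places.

Rank sprint: 1, 2, 4, 3, 5
Rank jump: 5, 2, 1, 3, 4
d = rank(sprint) − rank(jump): -4, 0, 3, 0, 1; Σd² = 26
ρ = 1 − 6Σd² / [n(n²−1)] = 1 − 6×26 / (5×24) = 1 − 156/120 ≈ -0.3000

-0.3000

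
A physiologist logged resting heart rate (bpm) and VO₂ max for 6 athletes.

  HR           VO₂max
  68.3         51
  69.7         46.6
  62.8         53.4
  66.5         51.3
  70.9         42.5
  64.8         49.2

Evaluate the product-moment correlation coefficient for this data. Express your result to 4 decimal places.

-0.8233

n = 6, Σx = 403, Σy = 294, Σx² = 27114.92, Σy² = 14482.7, Σxy = 19697.7
nΣxy − ΣxΣy = 118186.2 − 118482 = -295.8
nΣx² − (Σx)² = 162689.52 − 162409 = 280.52; nΣy² − (Σy)² = 86896.2 − 86436 = 460.2
r = -295.8 / √(280.52 × 460.2) = -295.8 / 359.2983 ≈ -0.8233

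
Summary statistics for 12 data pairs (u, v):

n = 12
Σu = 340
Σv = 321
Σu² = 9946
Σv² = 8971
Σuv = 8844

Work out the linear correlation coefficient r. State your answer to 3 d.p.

-0.724

r = (nΣuv − ΣuΣv) / √[(nΣu² − (Σu)²)(nΣv² − (Σv)²)]
Numerator: 12×8844 − 340×321 = -3012
Denominator: √[(119352 − 115600)(107652 − 103041)] = √[3752 × 4611] = 4159.3836
r = -3012 / 4159.3836 ≈ -0.724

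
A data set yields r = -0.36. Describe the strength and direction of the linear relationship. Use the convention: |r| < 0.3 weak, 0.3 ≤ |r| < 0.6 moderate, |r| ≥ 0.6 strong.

moderate negative

r = -0.36 < 0 so the relationship is negative.
|r| = 0.36, which falls in the moderate range.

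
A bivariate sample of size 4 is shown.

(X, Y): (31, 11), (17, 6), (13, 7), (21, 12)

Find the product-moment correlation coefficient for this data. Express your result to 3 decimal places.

0.704

n = 4, ΣX = 82, ΣY = 36, ΣX² = 1860, ΣY² = 350, ΣXY = 786
nΣXY − ΣXΣY = 3144 − 2952 = 192
nΣX² − (ΣX)² = 7440 − 6724 = 716; nΣY² − (ΣY)² = 1400 − 1296 = 104
r = 192 / √(716 × 104) = 192 / 272.8809 ≈ 0.704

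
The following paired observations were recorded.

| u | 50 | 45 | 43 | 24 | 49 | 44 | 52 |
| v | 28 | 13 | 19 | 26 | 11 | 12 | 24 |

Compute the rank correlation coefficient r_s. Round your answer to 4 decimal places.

0.0714

Rank u: 6, 4, 2, 1, 5, 3, 7
Rank v: 7, 3, 4, 6, 1, 2, 5
d = rank(u) − rank(v): -1, 1, -2, -5, 4, 1, 2; Σd² = 52
ρ = 1 − 6Σd² / [n(n²−1)] = 1 − 6×52 / (7×48) = 1 − 312/336 ≈ 0.0714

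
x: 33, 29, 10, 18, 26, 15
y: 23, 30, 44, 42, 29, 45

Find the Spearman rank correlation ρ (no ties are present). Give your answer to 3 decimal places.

-0.886

Rank x: 6, 5, 1, 3, 4, 2
Rank y: 1, 3, 5, 4, 2, 6
d = rank(x) − rank(y): 5, 2, -4, -1, 2, -4; Σd² = 66
ρ = 1 − 6Σd² / [n(n²−1)] = 1 − 6×66 / (6×35) = 1 − 396/210 ≈ -0.886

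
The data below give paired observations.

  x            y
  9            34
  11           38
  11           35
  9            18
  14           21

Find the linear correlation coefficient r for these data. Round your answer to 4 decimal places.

n = 5, Σx = 54, Σy = 146, Σx² = 600, Σy² = 4590, Σxy = 1565
nΣxy − ΣxΣy = 7825 − 7884 = -59
nΣx² − (Σx)² = 3000 − 2916 = 84; nΣy² − (Σy)² = 22950 − 21316 = 1634
r = -59 / √(84 × 1634) = -59 / 370.4808 ≈ -0.1593

-0.1593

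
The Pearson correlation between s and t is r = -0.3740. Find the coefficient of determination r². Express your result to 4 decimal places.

r² = (-0.3740)² = 0.1399

0.1399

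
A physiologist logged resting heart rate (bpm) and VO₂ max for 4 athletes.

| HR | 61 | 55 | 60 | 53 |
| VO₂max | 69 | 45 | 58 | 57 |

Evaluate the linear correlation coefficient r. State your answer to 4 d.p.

n = 4, Σx = 229, Σy = 229, Σx² = 13155, Σy² = 13399, Σxy = 13185
nΣxy − ΣxΣy = 52740 − 52441 = 299
nΣx² − (Σx)² = 52620 − 52441 = 179; nΣy² − (Σy)² = 53596 − 52441 = 1155
r = 299 / √(179 × 1155) = 299 / 454.6922 ≈ 0.6576

0.6576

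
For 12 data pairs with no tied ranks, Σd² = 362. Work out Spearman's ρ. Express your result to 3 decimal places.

ρ = 1 − 6Σd² / [n(n²−1)] = 1 − 6×362 / (12×143)
  = 1 − 2172/1716 = 1 − 1.2657 ≈ -0.266

-0.266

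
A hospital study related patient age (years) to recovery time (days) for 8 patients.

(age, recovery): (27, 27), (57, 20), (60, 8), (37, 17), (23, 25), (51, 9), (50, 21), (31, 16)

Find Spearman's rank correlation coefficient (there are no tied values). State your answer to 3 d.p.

-0.690

Rank age: 2, 7, 8, 4, 1, 6, 5, 3
Rank recovery: 8, 5, 1, 4, 7, 2, 6, 3
d = rank(age) − rank(recovery): -6, 2, 7, 0, -6, 4, -1, 0; Σd² = 142
ρ = 1 − 6Σd² / [n(n²−1)] = 1 − 6×142 / (8×63) = 1 − 852/504 ≈ -0.690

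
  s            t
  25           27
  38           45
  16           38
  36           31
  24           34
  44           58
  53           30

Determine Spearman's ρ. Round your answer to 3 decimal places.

0.071

Rank s: 3, 5, 1, 4, 2, 6, 7
Rank t: 1, 6, 5, 3, 4, 7, 2
d = rank(s) − rank(t): 2, -1, -4, 1, -2, -1, 5; Σd² = 52
ρ = 1 − 6Σd² / [n(n²−1)] = 1 − 6×52 / (7×48) = 1 − 312/336 ≈ 0.071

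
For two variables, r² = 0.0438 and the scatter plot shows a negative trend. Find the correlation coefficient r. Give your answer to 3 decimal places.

-0.209

|r| = √0.0438 = 0.209
The association is negative, so r = −0.209.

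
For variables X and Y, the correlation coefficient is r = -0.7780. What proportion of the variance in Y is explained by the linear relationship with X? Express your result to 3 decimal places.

0.605

r² = (-0.7780)² = 0.605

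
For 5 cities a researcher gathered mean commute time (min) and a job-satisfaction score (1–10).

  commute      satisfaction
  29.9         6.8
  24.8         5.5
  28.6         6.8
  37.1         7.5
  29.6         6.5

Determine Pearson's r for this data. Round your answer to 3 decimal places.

0.915

n = 5, Σx = 150, Σy = 33.1, Σx² = 4579.58, Σy² = 221.23, Σxy = 1004.85
nΣxy − ΣxΣy = 5024.25 − 4965 = 59.25
nΣx² − (Σx)² = 22897.9 − 22500 = 397.9; nΣy² − (Σy)² = 1106.15 − 1095.61 = 10.54
r = 59.25 / √(397.9 × 10.54) = 59.25 / 64.7601 ≈ 0.915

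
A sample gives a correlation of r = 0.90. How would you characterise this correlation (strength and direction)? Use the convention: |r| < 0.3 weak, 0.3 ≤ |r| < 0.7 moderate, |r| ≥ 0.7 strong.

strong positive

r = 0.90 > 0 so the relationship is positive.
|r| = 0.90, which falls in the strong range.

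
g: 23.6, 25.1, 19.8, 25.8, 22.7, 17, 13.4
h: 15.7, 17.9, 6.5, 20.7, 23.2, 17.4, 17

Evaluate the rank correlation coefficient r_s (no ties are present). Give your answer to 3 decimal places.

0.429

Rank g: 5, 6, 3, 7, 4, 2, 1
Rank h: 2, 5, 1, 6, 7, 4, 3
d = rank(g) − rank(h): 3, 1, 2, 1, -3, -2, -2; Σd² = 32
ρ = 1 − 6Σd² / [n(n²−1)] = 1 − 6×32 / (7×48) = 1 − 192/336 ≈ 0.429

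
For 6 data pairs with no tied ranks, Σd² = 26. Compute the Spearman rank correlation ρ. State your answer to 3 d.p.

0.257

ρ = 1 − 6Σd² / [n(n²−1)] = 1 − 6×26 / (6×35)
  = 1 − 156/210 = 1 − 0.7429 ≈ 0.257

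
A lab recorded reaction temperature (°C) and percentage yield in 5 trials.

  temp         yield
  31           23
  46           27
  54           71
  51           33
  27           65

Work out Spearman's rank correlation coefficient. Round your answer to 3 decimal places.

Rank temp: 2, 3, 5, 4, 1
Rank yield: 1, 2, 5, 3, 4
d = rank(temp) − rank(yield): 1, 1, 0, 1, -3; Σd² = 12
ρ = 1 − 6Σd² / [n(n²−1)] = 1 − 6×12 / (5×24) = 1 − 72/120 ≈ 0.400

0.400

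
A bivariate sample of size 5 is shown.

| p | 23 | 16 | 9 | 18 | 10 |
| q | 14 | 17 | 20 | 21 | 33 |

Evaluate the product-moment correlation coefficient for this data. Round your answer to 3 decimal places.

-0.678

n = 5, Σp = 76, Σq = 105, Σp² = 1290, Σq² = 2415, Σpq = 1482
nΣpq − ΣpΣq = 7410 − 7980 = -570
nΣp² − (Σp)² = 6450 − 5776 = 674; nΣq² − (Σq)² = 12075 − 11025 = 1050
r = -570 / √(674 × 1050) = -570 / 841.2491 ≈ -0.678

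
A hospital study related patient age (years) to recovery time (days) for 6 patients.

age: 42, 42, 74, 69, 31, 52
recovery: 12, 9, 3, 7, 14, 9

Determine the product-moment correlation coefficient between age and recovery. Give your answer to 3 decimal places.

-0.931

n = 6, Σx = 310, Σy = 54, Σx² = 17430, Σy² = 560, Σxy = 2489
nΣxy − ΣxΣy = 14934 − 16740 = -1806
nΣx² − (Σx)² = 104580 − 96100 = 8480; nΣy² − (Σy)² = 3360 − 2916 = 444
r = -1806 / √(8480 × 444) = -1806 / 1940.3917 ≈ -0.931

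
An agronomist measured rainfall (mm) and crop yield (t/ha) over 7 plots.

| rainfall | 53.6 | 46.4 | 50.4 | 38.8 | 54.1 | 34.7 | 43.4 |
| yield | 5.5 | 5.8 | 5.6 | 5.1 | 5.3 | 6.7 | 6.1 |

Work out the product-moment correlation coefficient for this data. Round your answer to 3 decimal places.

n = 7, Σx = 321.4, Σy = 40.1, Σx² = 15085.98, Σy² = 231.45, Σxy = 1828
nΣxy − ΣxΣy = 12796 − 12888.14 = -92.14
nΣx² − (Σx)² = 105601.86 − 103297.96 = 2303.9; nΣy² − (Σy)² = 1620.15 − 1608.01 = 12.14
r = -92.14 / √(2303.9 × 12.14) = -92.14 / 167.2404 ≈ -0.551

-0.551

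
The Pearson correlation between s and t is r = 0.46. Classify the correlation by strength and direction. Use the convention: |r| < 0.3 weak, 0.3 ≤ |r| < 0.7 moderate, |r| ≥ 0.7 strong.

r = 0.46 > 0 so the relationship is positive.
|r| = 0.46, which falls in the moderate range.

moderate positive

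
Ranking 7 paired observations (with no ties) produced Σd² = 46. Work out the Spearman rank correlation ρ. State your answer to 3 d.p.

0.179

ρ = 1 − 6Σd² / [n(n²−1)] = 1 − 6×46 / (7×48)
  = 1 − 276/336 = 1 − 0.8214 ≈ 0.179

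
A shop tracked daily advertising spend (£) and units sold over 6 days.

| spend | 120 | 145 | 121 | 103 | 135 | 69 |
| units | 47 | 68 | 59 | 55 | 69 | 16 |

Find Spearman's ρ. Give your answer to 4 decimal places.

Rank spend: 3, 6, 4, 2, 5, 1
Rank units: 2, 5, 4, 3, 6, 1
d = rank(spend) − rank(units): 1, 1, 0, -1, -1, 0; Σd² = 4
ρ = 1 − 6Σd² / [n(n²−1)] = 1 − 6×4 / (6×35) = 1 − 24/210 ≈ 0.8857

0.8857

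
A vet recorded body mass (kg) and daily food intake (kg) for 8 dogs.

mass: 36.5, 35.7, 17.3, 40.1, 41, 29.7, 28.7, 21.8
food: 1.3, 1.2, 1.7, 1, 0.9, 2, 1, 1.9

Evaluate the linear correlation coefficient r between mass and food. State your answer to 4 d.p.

-0.7169

n = 8, Σx = 250.8, Σy = 11, Σx² = 8376.06, Σy² = 16.44, Σxy = 326.22
nΣxy − ΣxΣy = 2609.76 − 2758.8 = -149.04
nΣx² − (Σx)² = 67008.48 − 62900.64 = 4107.84; nΣy² − (Σy)² = 131.52 − 121 = 10.52
r = -149.04 / √(4107.84 × 10.52) = -149.04 / 207.8809 ≈ -0.7169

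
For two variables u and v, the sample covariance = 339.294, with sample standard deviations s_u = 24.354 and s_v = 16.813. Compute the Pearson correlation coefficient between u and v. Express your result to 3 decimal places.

r = Cov(u,v) / (s_u · s_v) = 339.294 / (24.354 × 16.813)
  = 339.294 / 409.4638 ≈ 0.829

0.829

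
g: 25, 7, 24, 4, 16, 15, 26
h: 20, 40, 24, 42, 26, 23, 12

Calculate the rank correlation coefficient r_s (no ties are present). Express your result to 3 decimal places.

Rank g: 6, 2, 5, 1, 4, 3, 7
Rank h: 2, 6, 4, 7, 5, 3, 1
d = rank(g) − rank(h): 4, -4, 1, -6, -1, 0, 6; Σd² = 106
ρ = 1 − 6Σd² / [n(n²−1)] = 1 − 6×106 / (7×48) = 1 − 636/336 ≈ -0.893

-0.893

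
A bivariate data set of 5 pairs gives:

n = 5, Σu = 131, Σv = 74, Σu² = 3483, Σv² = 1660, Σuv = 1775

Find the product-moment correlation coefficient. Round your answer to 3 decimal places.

-0.967

r = (nΣuv − ΣuΣv) / √[(nΣu² − (Σu)²)(nΣv² − (Σv)²)]
Numerator: 5×1775 − 131×74 = -819
Denominator: √[(17415 − 17161)(8300 − 5476)] = √[254 × 2824] = 846.9333
r = -819 / 846.9333 ≈ -0.967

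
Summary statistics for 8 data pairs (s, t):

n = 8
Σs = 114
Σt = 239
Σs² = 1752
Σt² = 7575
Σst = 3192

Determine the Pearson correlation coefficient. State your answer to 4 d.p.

-0.9078

r = (nΣst − ΣsΣt) / √[(nΣs² − (Σs)²)(nΣt² − (Σt)²)]
Numerator: 8×3192 − 114×239 = -1710
Denominator: √[(14016 − 12996)(60600 − 57121)] = √[1020 × 3479] = 1883.7675
r = -1710 / 1883.7675 ≈ -0.9078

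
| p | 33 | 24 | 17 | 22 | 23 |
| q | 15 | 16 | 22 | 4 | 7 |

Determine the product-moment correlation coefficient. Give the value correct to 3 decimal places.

n = 5, Σp = 119, Σq = 64, Σp² = 2967, Σq² = 1030, Σpq = 1502
nΣpq − ΣpΣq = 7510 − 7616 = -106
nΣp² − (Σp)² = 14835 − 14161 = 674; nΣq² − (Σq)² = 5150 − 4096 = 1054
r = -106 / √(674 × 1054) = -106 / 842.8499 ≈ -0.126

-0.126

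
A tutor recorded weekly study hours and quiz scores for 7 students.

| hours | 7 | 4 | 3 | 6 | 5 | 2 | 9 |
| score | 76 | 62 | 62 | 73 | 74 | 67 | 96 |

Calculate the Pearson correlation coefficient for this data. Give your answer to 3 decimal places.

n = 7, Σx = 36, Σy = 510, Σx² = 220, Σy² = 37974, Σxy = 2772
nΣxy − ΣxΣy = 19404 − 18360 = 1044
nΣx² − (Σx)² = 1540 − 1296 = 244; nΣy² − (Σy)² = 265818 − 260100 = 5718
r = 1044 / √(244 × 5718) = 1044 / 1181.1825 ≈ 0.884

0.884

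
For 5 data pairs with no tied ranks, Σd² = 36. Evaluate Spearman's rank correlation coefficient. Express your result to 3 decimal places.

ρ = 1 − 6Σd² / [n(n²−1)] = 1 − 6×36 / (5×24)
  = 1 − 216/120 = 1 − 1.8000 ≈ -0.800

-0.800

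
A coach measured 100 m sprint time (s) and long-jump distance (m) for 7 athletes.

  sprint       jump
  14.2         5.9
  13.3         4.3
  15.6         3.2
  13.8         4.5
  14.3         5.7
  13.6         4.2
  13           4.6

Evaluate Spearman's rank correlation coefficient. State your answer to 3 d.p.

-0.036

Rank sprint: 5, 2, 7, 4, 6, 3, 1
Rank jump: 7, 3, 1, 4, 6, 2, 5
d = rank(sprint) − rank(jump): -2, -1, 6, 0, 0, 1, -4; Σd² = 58
ρ = 1 − 6Σd² / [n(n²−1)] = 1 − 6×58 / (7×48) = 1 − 348/336 ≈ -0.036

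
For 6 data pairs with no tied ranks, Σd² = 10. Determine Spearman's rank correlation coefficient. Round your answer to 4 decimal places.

0.7143

ρ = 1 − 6Σd² / [n(n²−1)] = 1 − 6×10 / (6×35)
  = 1 − 60/210 = 1 − 0.28571 ≈ 0.7143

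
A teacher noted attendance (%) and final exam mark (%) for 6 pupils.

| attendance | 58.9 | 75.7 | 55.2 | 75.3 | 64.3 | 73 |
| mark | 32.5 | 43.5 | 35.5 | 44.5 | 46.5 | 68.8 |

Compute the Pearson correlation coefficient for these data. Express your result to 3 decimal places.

n = 6, Σx = 402.4, Σy = 271.3, Σx² = 27380.32, Σy² = 13084.69, Σxy = 18530
nΣxy − ΣxΣy = 111180 − 109171.12 = 2008.88
nΣx² − (Σx)² = 164281.92 − 161925.76 = 2356.16; nΣy² − (Σy)² = 78508.14 − 73603.69 = 4904.45
r = 2008.88 / √(2356.16 × 4904.45) = 2008.88 / 3399.3630 ≈ 0.591

0.591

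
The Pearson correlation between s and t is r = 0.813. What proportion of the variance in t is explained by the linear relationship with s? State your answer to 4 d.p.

0.6610

r² = (0.813)² = 0.6610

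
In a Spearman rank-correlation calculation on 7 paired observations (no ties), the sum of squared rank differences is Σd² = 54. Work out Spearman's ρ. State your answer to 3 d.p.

ρ = 1 − 6Σd² / [n(n²−1)] = 1 − 6×54 / (7×48)
  = 1 − 324/336 = 1 − 0.9643 ≈ 0.036

0.036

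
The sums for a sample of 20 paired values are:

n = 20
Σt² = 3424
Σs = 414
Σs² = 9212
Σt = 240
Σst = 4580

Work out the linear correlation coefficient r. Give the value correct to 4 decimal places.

-0.6564

r = (nΣst − ΣsΣt) / √[(nΣs² − (Σs)²)(nΣt² − (Σt)²)]
Numerator: 20×4580 − 414×240 = -7760
Denominator: √[(184240 − 171396)(68480 − 57600)] = √[12844 × 10880] = 11821.2825
r = -7760 / 11821.2825 ≈ -0.6564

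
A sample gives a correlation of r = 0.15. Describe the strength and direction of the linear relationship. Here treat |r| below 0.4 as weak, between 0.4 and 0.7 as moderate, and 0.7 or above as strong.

r = 0.15 > 0 so the relationship is positive.
|r| = 0.15, which falls in the weak range.

weak positive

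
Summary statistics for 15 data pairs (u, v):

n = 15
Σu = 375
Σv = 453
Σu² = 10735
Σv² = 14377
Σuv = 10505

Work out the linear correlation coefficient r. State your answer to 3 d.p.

-0.843

r = (nΣuv − ΣuΣv) / √[(nΣu² − (Σu)²)(nΣv² − (Σv)²)]
Numerator: 15×10505 − 375×453 = -12300
Denominator: √[(161025 − 140625)(215655 − 205209)] = √[20400 × 10446] = 14597.8903
r = -12300 / 14597.8903 ≈ -0.843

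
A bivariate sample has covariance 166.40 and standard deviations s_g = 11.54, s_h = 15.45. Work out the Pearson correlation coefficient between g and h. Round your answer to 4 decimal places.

0.9333

r = Cov(g,h) / (s_g · s_h) = 166.40 / (11.54 × 15.45)
  = 166.40 / 178.2930 ≈ 0.9333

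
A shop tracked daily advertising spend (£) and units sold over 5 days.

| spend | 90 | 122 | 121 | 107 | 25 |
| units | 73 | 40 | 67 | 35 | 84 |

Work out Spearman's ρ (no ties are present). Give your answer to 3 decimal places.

Rank spend: 2, 5, 4, 3, 1
Rank units: 4, 2, 3, 1, 5
d = rank(spend) − rank(units): -2, 3, 1, 2, -4; Σd² = 34
ρ = 1 − 6Σd² / [n(n²−1)] = 1 − 6×34 / (5×24) = 1 − 204/120 ≈ -0.700

-0.700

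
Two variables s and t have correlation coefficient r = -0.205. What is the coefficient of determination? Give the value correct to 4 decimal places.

r² = (-0.205)² = 0.0420

0.0420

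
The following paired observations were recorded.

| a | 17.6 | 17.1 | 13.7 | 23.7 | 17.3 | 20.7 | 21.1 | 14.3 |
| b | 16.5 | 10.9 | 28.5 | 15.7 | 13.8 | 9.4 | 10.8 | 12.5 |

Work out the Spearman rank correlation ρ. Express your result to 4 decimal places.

-0.3333

Rank a: 5, 3, 1, 8, 4, 6, 7, 2
Rank b: 7, 3, 8, 6, 5, 1, 2, 4
d = rank(a) − rank(b): -2, 0, -7, 2, -1, 5, 5, -2; Σd² = 112
ρ = 1 − 6Σd² / [n(n²−1)] = 1 − 6×112 / (8×63) = 1 − 672/504 ≈ -0.3333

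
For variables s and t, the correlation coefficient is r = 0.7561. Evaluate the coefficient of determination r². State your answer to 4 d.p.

0.5717

r² = (0.7561)² = 0.5717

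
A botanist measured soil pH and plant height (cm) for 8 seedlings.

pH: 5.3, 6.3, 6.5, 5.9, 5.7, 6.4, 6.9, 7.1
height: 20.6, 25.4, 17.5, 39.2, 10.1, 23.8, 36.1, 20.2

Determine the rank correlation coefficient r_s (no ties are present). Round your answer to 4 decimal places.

Rank pH: 1, 4, 6, 3, 2, 5, 7, 8
Rank height: 4, 6, 2, 8, 1, 5, 7, 3
d = rank(pH) − rank(height): -3, -2, 4, -5, 1, 0, 0, 5; Σd² = 80
ρ = 1 − 6Σd² / [n(n²−1)] = 1 − 6×80 / (8×63) = 1 − 480/504 ≈ 0.0476

0.0476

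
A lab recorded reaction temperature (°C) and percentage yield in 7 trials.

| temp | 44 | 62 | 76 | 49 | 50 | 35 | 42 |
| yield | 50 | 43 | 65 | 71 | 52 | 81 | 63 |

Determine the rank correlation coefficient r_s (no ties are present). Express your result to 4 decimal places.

Rank temp: 3, 6, 7, 4, 5, 1, 2
Rank yield: 2, 1, 5, 6, 3, 7, 4
d = rank(temp) − rank(yield): 1, 5, 2, -2, 2, -6, -2; Σd² = 78
ρ = 1 − 6Σd² / [n(n²−1)] = 1 − 6×78 / (7×48) = 1 − 468/336 ≈ -0.3929

-0.3929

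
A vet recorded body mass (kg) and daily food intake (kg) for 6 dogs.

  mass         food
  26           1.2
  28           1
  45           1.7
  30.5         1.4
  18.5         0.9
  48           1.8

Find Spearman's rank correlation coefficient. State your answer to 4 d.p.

Rank mass: 2, 3, 5, 4, 1, 6
Rank food: 3, 2, 5, 4, 1, 6
d = rank(mass) − rank(food): -1, 1, 0, 0, 0, 0; Σd² = 2
ρ = 1 − 6Σd² / [n(n²−1)] = 1 − 6×2 / (6×35) = 1 − 12/210 ≈ 0.9429

0.9429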